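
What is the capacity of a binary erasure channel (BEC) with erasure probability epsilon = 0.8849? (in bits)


C = 1 - epsilon = 1 - 0.8849 = 0.1151

0.1151 bits


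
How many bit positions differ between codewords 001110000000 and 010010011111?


Count differing positions: . ^ ^ ^ . . . ^ ^ ^ ^ ^ = 8 differences

8


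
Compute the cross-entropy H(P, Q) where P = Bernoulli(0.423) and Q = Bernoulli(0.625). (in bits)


H(P,Q) = -p*log2(q) - (1-p)*log2(1-q). -0.423*log2(0.625) = 0.286824; -0.577*log2(0.375) = 0.816477. H(P,Q) = 0.286824 + 0.816477 = 1.1033

1.1033 bits


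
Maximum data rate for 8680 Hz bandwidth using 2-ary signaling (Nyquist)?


Rate = 2 * B * log2(M) = 2 * 8680 * 1.0 = 17360.0

17360.0 bps


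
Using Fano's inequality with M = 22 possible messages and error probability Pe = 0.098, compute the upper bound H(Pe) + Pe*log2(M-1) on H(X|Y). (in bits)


H(Pe) = -Pe*log2(Pe) - (1-Pe)*log2(1-Pe) = -0.098*log2(0.098) - 0.902*log2(0.902) = 0.328405 + 0.134218 = 0.4626. Pe*log2(M-1) = 0.098*log2(21) = 0.430447. Bound = H(Pe) + Pe*log2(M-1) = 0.328405 + 0.134218 + 0.430447 = 0.8931

0.8931 bits


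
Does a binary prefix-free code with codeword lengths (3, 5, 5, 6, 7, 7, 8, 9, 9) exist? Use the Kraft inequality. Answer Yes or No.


Kraft sum = sum(2^(-l_i)) = 0.2266, need <= 1. Result: satisfied (a binary prefix-free code with these lengths exists)

Yes


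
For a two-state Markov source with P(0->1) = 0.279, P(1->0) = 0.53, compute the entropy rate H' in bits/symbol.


Stationary distribution: pi_0 = p10/(p01+p10) = 0.6551, pi_1 = 0.3449. Entropy rate H' = pi_0*H(p01) + pi_1*H(p10) = 0.6551*0.8541 + 0.3449*0.9974 = 0.9035

0.9035 bits/symbol


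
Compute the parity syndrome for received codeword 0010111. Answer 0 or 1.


Syndrome = XOR of all bits = 0 XOR 0 XOR 1 XOR 0 XOR 1 XOR 1 XOR 1 = 0

0


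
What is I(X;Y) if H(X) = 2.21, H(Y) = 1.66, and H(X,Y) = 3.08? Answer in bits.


I(X;Y) = H(X) + H(Y) - H(X,Y) = 2.21 + 1.66 - 3.08 = 0.79

0.79 bits


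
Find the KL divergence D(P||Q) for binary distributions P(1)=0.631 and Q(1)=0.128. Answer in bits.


KL = p*log2(p/q) + (1-p)*log2((1-p)/(1-q)) = 0.631*log2(0.631/0.128) + 0.369*log2(0.369/0.872) = 0.9944

0.9944 bits


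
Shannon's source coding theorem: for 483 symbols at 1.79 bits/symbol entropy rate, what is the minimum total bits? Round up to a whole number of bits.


Minimum bits >= n * H = 483 * 1.79 = 864.57, rounded up to a whole number of bits = 865

865 bits


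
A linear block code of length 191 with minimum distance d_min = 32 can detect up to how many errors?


Detection capability = d_min - 1 = 32 - 1 = 31

31 errors


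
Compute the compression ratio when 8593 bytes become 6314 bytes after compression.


Ratio = original / compressed = 8593 / 6314 = 1.3609

1.3609


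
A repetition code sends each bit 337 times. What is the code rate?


Rate = k/n = 1/337

1/337


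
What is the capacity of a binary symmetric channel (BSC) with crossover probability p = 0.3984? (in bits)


H(p) = -p*log2(p) - (1-p)*log2(1-p) = -0.3984*log2(0.3984) - 0.6016*log2(0.6016) = 0.528960 + 0.441047 = 0.97. C = 1 - H(p) = 1 - 0.97 = 0.03

0.03 bits


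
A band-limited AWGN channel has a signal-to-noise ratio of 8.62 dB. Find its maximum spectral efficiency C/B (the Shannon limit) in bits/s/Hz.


SNR_linear = 10^(8.62/10) = 7.2778; C/B = log2(1 + SNR_linear) = log2(1 + 7.2778) = 3.0492

3.0492 bits/s/Hz


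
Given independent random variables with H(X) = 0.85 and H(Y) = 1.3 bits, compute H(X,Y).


For independent variables, H(X,Y) = H(X) + H(Y) = 0.85 + 1.3 = 2.15

2.15 bits


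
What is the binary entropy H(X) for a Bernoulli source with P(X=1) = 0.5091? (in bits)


H = -p*log2(p) - (1-p)*log2(1-p). -0.5091*log2(0.5091) = 0.495853; -0.4909*log2(0.4909) = 0.503908. H = 0.495853 + 0.503908 = 0.9998

0.9998 bits


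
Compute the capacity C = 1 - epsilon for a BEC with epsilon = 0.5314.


C = 1 - epsilon = 1 - 0.5314 = 0.4686

0.4686 bits


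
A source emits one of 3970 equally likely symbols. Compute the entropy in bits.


H = log2(n) = log2(3970) = 11.9549

11.9549 bits


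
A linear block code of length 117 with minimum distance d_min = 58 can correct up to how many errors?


Correction capability = floor((d-1)/2) = floor((58-1)/2) = 28

28 errors


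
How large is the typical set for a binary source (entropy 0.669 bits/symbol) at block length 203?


log2|A_typical| = nH = 203 * 0.669 = 135.807, so |A_typical| ~ 2^135.807 = 7.620e+40

7.620e+40


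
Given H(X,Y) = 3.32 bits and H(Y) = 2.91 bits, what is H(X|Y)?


H(X|Y) = H(X,Y) - H(Y) = 3.32 - 2.91 = 0.41

0.41 bits


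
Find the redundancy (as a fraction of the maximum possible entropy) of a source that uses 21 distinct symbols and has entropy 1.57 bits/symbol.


H_max = log2(K) = log2(21) = 4.3923 bits/symbol. Redundancy = 1 - H/H_max = 1 - 1.57/4.3923 = 1 - 0.3574 = 0.6426

0.6426


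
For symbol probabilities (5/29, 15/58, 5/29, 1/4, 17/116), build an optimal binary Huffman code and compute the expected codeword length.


Huffman construction (repeatedly merge the two least-probable nodes; each merge adds 1 bit to every symbol beneath it): 17/116 + 5/29 = 37/116; 5/29 + 1/4 = 49/116; 15/58 + 37/116 = 67/116; 49/116 + 67/116 = 1. Resulting codeword lengths (in the order the probabilities were given): (3, 2, 2, 2, 3). L_avg = sum(p_i * l_i) = 5/29*3 + 15/58*2 + 5/29*2 + 1/4*2 + 17/116*3 = 269/116 = 2.319

2.319 bits


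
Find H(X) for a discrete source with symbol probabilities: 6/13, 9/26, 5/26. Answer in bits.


H = -sum(p_i * log2(p_i)). Terms: -(6/13)*log2(6/13) = 0.514836; -(9/26)*log2(9/26) = 0.529794; -(5/26)*log2(5/26) = 0.457406. H = 0.514836 + 0.529794 + 0.457406 = 1.502

1.502 bits


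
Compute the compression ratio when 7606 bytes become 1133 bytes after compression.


Ratio = original / compressed = 7606 / 1133 = 6.7132

6.7132


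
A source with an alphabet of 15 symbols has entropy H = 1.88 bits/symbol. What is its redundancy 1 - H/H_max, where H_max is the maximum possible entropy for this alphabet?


H_max = log2(K) = log2(15) = 3.9069 bits/symbol. Redundancy = 1 - H/H_max = 1 - 1.88/3.9069 = 1 - 0.4812 = 0.5188

0.5188


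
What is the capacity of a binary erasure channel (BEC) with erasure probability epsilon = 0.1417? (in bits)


C = 1 - epsilon = 1 - 0.1417 = 0.8583

0.8583 bits


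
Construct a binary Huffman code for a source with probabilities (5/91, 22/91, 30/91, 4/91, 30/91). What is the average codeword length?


Huffman construction (repeatedly merge the two least-probable nodes; each merge adds 1 bit to every symbol beneath it): 4/91 + 5/91 = 9/91; 9/91 + 22/91 = 31/91; 30/91 + 30/91 = 60/91; 31/91 + 60/91 = 1. Resulting codeword lengths (in the order the probabilities were given): (3, 2, 2, 3, 2). L_avg = sum(p_i * l_i) = 5/91*3 + 22/91*2 + 30/91*2 + 4/91*3 + 30/91*2 = 191/91 = 2.0989

2.0989 bits


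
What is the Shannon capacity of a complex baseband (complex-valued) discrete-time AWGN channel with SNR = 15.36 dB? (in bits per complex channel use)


SNR_linear = 10^(15.36/10) = 34.3558; C = log2(1 + SNR_linear) = log2(1 + 34.3558) = 5.1439

5.1439 bits/channel use


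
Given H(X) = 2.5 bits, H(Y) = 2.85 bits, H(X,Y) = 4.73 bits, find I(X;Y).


I(X;Y) = H(X) + H(Y) - H(X,Y) = 2.5 + 2.85 - 4.73 = 0.62

0.62 bits


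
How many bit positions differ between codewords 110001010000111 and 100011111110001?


Count differing positions: . ^ . . ^ . ^ . ^ ^ ^ . ^ ^ . = 8 differences

8


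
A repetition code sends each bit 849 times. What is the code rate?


Rate = k/n = 1/849

1/849


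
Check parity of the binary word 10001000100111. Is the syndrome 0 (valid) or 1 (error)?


Syndrome = XOR of all bits = 1 XOR 0 XOR 0 XOR 0 XOR 1 XOR 0 XOR 0 XOR 0 XOR 1 XOR 0 XOR 0 XOR 1 XOR 1 XOR 1 = 0

0


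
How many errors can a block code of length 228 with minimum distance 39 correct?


Correction capability = floor((d-1)/2) = floor((39-1)/2) = 19

19 errors


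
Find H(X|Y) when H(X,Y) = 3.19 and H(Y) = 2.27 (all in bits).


H(X|Y) = H(X,Y) - H(Y) = 3.19 - 2.27 = 0.92

0.92 bits


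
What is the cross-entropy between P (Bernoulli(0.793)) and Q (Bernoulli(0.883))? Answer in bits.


H(P,Q) = -p*log2(q) - (1-p)*log2(1-q). -0.793*log2(0.883) = 0.142355; -0.207*log2(0.117) = 0.640752. H(P,Q) = 0.142355 + 0.640752 = 0.7831

0.7831 bits


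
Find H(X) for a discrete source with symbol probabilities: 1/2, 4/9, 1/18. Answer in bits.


H = -sum(p_i * log2(p_i)). Terms: -(1/2)*log2(1/2) = 0.500000; -(4/9)*log2(4/9) = 0.519967; -(1/18)*log2(1/18) = 0.231663. H = 0.500000 + 0.519967 + 0.231663 = 1.2516

1.2516 bits


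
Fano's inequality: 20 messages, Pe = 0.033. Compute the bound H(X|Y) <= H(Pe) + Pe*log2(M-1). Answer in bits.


H(Pe) = -Pe*log2(Pe) - (1-Pe)*log2(1-Pe) = -0.033*log2(0.033) - 0.967*log2(0.967) = 0.162406 + 0.046815 = 0.2092. Pe*log2(M-1) = 0.033*log2(19) = 0.140182. Bound = H(Pe) + Pe*log2(M-1) = 0.162406 + 0.046815 + 0.140182 = 0.3494

0.3494 bits


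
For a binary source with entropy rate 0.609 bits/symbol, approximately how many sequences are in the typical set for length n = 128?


log2|A_typical| = nH = 128 * 0.609 = 77.952, so |A_typical| ~ 2^77.952 = 2.923e+23

2.923e+23


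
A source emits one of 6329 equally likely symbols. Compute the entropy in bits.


H = log2(n) = log2(6329) = 12.6278

12.6278 bits


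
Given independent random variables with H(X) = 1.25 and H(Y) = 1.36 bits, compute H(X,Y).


For independent variables, H(X,Y) = H(X) + H(Y) = 1.25 + 1.36 = 2.61

2.61 bits


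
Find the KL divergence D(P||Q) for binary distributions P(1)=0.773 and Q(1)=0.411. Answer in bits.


KL = p*log2(p/q) + (1-p)*log2((1-p)/(1-q)) = 0.773*log2(0.773/0.411) + 0.227*log2(0.227/0.589) = 0.3922

0.3922 bits


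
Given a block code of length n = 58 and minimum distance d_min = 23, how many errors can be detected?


Detection capability = d_min - 1 = 23 - 1 = 22

22 errors


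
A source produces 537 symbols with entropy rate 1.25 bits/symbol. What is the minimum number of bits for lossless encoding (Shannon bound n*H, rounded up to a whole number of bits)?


Minimum bits >= n * H = 537 * 1.25 = 671.25, rounded up to a whole number of bits = 672

672 bits


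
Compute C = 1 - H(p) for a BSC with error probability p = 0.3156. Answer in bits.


H(p) = -p*log2(p) - (1-p)*log2(1-p) = -0.3156*log2(0.3156) - 0.6844*log2(0.6844) = 0.525105 + 0.374427 = 0.8995. C = 1 - H(p) = 1 - 0.8995 = 0.1005

0.1005 bits


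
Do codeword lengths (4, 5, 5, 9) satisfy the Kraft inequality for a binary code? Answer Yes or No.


Kraft sum = sum(2^(-l_i)) = 0.127, need <= 1. Result: satisfied (a binary prefix-free code with these lengths exists)

Yes


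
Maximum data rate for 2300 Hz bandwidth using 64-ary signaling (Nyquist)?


Rate = 2 * B * log2(M) = 2 * 2300 * 6.0 = 27600.0

27600.0 bps


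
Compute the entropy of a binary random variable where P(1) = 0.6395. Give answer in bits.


H = -p*log2(p) - (1-p)*log2(1-p). -0.6395*log2(0.6395) = 0.412467; -0.3605*log2(0.3605) = 0.530630. H = 0.412467 + 0.530630 = 0.9431

0.9431 bits


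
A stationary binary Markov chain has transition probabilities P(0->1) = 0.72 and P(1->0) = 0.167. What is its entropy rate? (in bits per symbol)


Stationary distribution: pi_0 = p10/(p01+p10) = 0.1883, pi_1 = 0.8117. Entropy rate H' = pi_0*H(p01) + pi_1*H(p10) = 0.1883*0.8555 + 0.8117*0.6508 = 0.6893

0.6893 bits/symbol


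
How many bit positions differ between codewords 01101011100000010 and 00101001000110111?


Count differing positions: . ^ . . . . ^ . ^ . . ^ ^ . ^ . ^ = 7 differences

7


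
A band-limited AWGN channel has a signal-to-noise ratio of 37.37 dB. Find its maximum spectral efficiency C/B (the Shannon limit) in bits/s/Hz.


SNR_linear = 10^(37.37/10) = 5457.5786; C/B = log2(1 + SNR_linear) = log2(1 + 5457.5786) = 12.4143

12.4143 bits/s/Hz


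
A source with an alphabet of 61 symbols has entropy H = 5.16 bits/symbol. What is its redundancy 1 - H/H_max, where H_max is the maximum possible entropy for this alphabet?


H_max = log2(K) = log2(61) = 5.9307 bits/symbol. Redundancy = 1 - H/H_max = 1 - 5.16/5.9307 = 1 - 0.87 = 0.13

0.13


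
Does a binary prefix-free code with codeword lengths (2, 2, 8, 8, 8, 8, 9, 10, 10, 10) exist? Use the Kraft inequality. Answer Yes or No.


Kraft sum = sum(2^(-l_i)) = 0.5205, need <= 1. Result: satisfied (a binary prefix-free code with these lengths exists)

Yes


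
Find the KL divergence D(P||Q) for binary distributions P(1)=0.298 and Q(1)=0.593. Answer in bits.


KL = p*log2(p/q) + (1-p)*log2((1-p)/(1-q)) = 0.298*log2(0.298/0.593) + 0.702*log2(0.702/0.407) = 0.2563

0.2563 bits


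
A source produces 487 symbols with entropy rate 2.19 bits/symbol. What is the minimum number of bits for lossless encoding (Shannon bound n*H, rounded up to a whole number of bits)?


Minimum bits >= n * H = 487 * 2.19 = 1066.53, rounded up to a whole number of bits = 1067

1067 bits


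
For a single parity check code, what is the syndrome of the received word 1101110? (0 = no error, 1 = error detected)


Syndrome = XOR of all bits = 1 XOR 1 XOR 0 XOR 1 XOR 1 XOR 1 XOR 0 = 1

1


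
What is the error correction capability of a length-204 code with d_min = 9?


Correction capability = floor((d-1)/2) = floor((9-1)/2) = 4

4 errors


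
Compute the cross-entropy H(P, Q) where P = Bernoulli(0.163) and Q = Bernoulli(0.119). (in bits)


H(P,Q) = -p*log2(q) - (1-p)*log2(1-q). -0.163*log2(0.119) = 0.500568; -0.837*log2(0.881) = 0.152992. H(P,Q) = 0.500568 + 0.152992 = 0.6536

0.6536 bits


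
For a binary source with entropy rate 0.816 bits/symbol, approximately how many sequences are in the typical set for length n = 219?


log2|A_typical| = nH = 219 * 0.816 = 178.704, so |A_typical| ~ 2^178.704 = 6.241e+53

6.241e+53


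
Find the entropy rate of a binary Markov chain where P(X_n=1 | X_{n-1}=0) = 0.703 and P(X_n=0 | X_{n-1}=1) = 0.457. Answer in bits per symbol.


Stationary distribution: pi_0 = p10/(p01+p10) = 0.394, pi_1 = 0.606. Entropy rate H' = pi_0*H(p01) + pi_1*H(p10) = 0.394*0.8776 + 0.606*0.9947 = 0.9485

0.9485 bits/symbol


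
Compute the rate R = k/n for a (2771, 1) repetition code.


Rate = k/n = 1/2771

1/2771


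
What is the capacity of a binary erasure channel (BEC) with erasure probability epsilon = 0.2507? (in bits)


C = 1 - epsilon = 1 - 0.2507 = 0.7493

0.7493 bits


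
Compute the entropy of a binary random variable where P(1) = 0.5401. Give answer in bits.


H = -p*log2(p) - (1-p)*log2(1-p). -0.5401*log2(0.5401) = 0.479988; -0.4599*log2(0.4599) = 0.515368. H = 0.479988 + 0.515368 = 0.9954

0.9954 bits


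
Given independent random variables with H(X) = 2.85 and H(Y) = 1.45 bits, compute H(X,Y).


For independent variables, H(X,Y) = H(X) + H(Y) = 2.85 + 1.45 = 4.3

4.3 bits


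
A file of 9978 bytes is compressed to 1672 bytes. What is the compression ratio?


Ratio = original / compressed = 9978 / 1672 = 5.9677

5.9677


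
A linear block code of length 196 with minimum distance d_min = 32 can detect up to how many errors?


Detection capability = d_min - 1 = 32 - 1 = 31

31 errors


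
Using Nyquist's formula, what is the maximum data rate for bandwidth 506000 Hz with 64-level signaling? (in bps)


Rate = 2 * B * log2(M) = 2 * 506000 * 6.0 = 6072000.0

6072000.0 bps


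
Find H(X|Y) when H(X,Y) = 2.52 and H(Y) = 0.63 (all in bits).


H(X|Y) = H(X,Y) - H(Y) = 2.52 - 0.63 = 1.89

1.89 bits


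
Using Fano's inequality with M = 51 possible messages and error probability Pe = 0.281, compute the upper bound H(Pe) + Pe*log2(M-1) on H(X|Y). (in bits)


H(Pe) = -Pe*log2(Pe) - (1-Pe)*log2(1-Pe) = -0.281*log2(0.281) - 0.719*log2(0.719) = 0.514612 + 0.342198 = 0.8568. Pe*log2(M-1) = 0.281*log2(50) = 1.585924. Bound = H(Pe) + Pe*log2(M-1) = 0.514612 + 0.342198 + 1.585924 = 2.4427

2.4427 bits


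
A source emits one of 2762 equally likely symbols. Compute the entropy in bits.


H = log2(n) = log2(2762) = 11.4315

11.4315 bits


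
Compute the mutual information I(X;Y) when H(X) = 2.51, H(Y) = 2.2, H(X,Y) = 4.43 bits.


I(X;Y) = H(X) + H(Y) - H(X,Y) = 2.51 + 2.2 - 4.43 = 0.28

0.28 bits


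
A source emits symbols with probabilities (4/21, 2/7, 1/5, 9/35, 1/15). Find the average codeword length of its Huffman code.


Huffman construction (repeatedly merge the two least-probable nodes; each merge adds 1 bit to every symbol beneath it): 1/15 + 4/21 = 9/35; 1/5 + 9/35 = 16/35; 9/35 + 2/7 = 19/35; 16/35 + 19/35 = 1. Resulting codeword lengths (in the order the probabilities were given): (3, 2, 2, 2, 3). L_avg = sum(p_i * l_i) = 4/21*3 + 2/7*2 + 1/5*2 + 9/35*2 + 1/15*3 = 79/35 = 2.2571

2.2571 bits


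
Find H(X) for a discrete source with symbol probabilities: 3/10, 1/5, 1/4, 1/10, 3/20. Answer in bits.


H = -sum(p_i * log2(p_i)). Terms: -(3/10)*log2(3/10) = 0.521090; -(1/5)*log2(1/5) = 0.464386; -(1/4)*log2(1/4) = 0.500000; -(1/10)*log2(1/10) = 0.332193; -(3/20)*log2(3/20) = 0.410545. H = 0.521090 + 0.464386 + 0.500000 + 0.332193 + 0.410545 = 2.2282

2.2282 bits


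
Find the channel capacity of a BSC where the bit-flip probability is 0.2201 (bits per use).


H(p) = -p*log2(p) - (1-p)*log2(1-p) = -0.2201*log2(0.2201) - 0.7799*log2(0.7799) = 0.480648 + 0.279703 = 0.7604. C = 1 - H(p) = 1 - 0.7604 = 0.2396

0.2396 bits


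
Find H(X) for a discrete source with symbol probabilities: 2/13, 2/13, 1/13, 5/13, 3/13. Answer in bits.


H = -sum(p_i * log2(p_i)). Terms: -(2/13)*log2(2/13) = 0.415452; -(2/13)*log2(2/13) = 0.415452; -(1/13)*log2(1/13) = 0.284649; -(5/13)*log2(5/13) = 0.530197; -(3/13)*log2(3/13) = 0.488187. H = 0.415452 + 0.415452 + 0.284649 + 0.530197 + 0.488187 = 2.1339

2.1339 bits


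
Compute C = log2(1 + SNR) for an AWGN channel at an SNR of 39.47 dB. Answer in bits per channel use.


SNR_linear = 10^(39.47/10) = 8851.1561; C = log2(1 + SNR_linear) = log2(1 + 8851.1561) = 13.1118

13.1118 bits/channel use


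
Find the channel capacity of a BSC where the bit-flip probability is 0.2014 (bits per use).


H(p) = -p*log2(p) - (1-p)*log2(1-p) = -0.2014*log2(0.2014) - 0.7986*log2(0.7986) = 0.465609 + 0.259110 = 0.7247. C = 1 - H(p) = 1 - 0.7247 = 0.2753

0.2753 bits


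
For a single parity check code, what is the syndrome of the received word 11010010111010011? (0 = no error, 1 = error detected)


Syndrome = XOR of all bits = 1 XOR 1 XOR 0 XOR 1 XOR 0 XOR 0 XOR 1 XOR 0 XOR 1 XOR 1 XOR 1 XOR 0 XOR 1 XOR 0 XOR 0 XOR 1 XOR 1 = 0

0


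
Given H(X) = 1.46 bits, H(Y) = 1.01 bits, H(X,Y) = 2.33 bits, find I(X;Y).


I(X;Y) = H(X) + H(Y) - H(X,Y) = 1.46 + 1.01 - 2.33 = 0.14

0.14 bits


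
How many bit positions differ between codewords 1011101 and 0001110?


Count differing positions: ^ . ^ . . ^ ^ = 4 differences

4


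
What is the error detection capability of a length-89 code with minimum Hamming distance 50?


Detection capability = d_min - 1 = 50 - 1 = 49

49 errors


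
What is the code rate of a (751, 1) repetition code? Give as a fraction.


Rate = k/n = 1/751

1/751


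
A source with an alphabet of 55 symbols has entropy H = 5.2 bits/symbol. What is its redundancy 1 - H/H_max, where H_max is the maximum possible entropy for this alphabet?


H_max = log2(K) = log2(55) = 5.7814 bits/symbol. Redundancy = 1 - H/H_max = 1 - 5.2/5.7814 = 1 - 0.8994 = 0.1006

0.1006


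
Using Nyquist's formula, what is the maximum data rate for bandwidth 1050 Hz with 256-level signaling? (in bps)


Rate = 2 * B * log2(M) = 2 * 1050 * 8.0 = 16800.0

16800.0 bps


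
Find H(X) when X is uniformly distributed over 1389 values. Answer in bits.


H = log2(n) = log2(1389) = 10.4398

10.4398 bits


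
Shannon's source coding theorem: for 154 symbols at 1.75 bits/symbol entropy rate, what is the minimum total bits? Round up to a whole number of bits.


Minimum bits >= n * H = 154 * 1.75 = 269.5, rounded up to a whole number of bits = 270

270 bits


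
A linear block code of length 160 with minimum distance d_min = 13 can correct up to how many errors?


Correction capability = floor((d-1)/2) = floor((13-1)/2) = 6

6 errors


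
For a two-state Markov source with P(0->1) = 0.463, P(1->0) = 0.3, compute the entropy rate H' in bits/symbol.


Stationary distribution: pi_0 = p10/(p01+p10) = 0.3932, pi_1 = 0.6068. Entropy rate H' = pi_0*H(p01) + pi_1*H(p10) = 0.3932*0.996 + 0.6068*0.8813 = 0.9264

0.9264 bits/symbol


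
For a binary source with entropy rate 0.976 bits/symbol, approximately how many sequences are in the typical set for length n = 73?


log2|A_typical| = nH = 73 * 0.976 = 71.248, so |A_typical| ~ 2^71.248 = 2.804e+21

2.804e+21


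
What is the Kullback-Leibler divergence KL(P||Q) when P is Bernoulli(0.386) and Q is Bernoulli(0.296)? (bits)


KL = p*log2(p/q) + (1-p)*log2((1-p)/(1-q)) = 0.386*log2(0.386/0.296) + 0.614*log2(0.614/0.704) = 0.0267

0.0267 bits


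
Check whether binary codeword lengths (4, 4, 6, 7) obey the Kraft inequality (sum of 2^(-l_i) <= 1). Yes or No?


Kraft sum = sum(2^(-l_i)) = 0.1484, need <= 1. Result: satisfied (a binary prefix-free code with these lengths exists)

Yes


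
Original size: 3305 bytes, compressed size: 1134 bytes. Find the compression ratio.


Ratio = original / compressed = 3305 / 1134 = 2.9145

2.9145


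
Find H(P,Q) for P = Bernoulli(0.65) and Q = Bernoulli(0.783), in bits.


H(P,Q) = -p*log2(q) - (1-p)*log2(1-q). -0.65*log2(0.783) = 0.229395; -0.35*log2(0.217) = 0.771482. H(P,Q) = 0.229395 + 0.771482 = 1.0009

1.0009 bits


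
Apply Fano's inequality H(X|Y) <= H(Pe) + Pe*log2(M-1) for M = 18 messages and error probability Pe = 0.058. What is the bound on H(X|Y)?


H(Pe) = -Pe*log2(Pe) - (1-Pe)*log2(1-Pe) = -0.058*log2(0.058) - 0.942*log2(0.942) = 0.238253 + 0.081201 = 0.3195. Pe*log2(M-1) = 0.058*log2(17) = 0.237073. Bound = H(Pe) + Pe*log2(M-1) = 0.238253 + 0.081201 + 0.237073 = 0.5565

0.5565 bits


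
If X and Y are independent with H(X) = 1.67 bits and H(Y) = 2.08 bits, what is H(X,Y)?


For independent variables, H(X,Y) = H(X) + H(Y) = 1.67 + 2.08 = 3.75

3.75 bits


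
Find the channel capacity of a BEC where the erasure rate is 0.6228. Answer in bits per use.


C = 1 - epsilon = 1 - 0.6228 = 0.3772

0.3772 bits


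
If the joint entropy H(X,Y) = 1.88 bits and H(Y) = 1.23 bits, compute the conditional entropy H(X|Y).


H(X|Y) = H(X,Y) - H(Y) = 1.88 - 1.23 = 0.65

0.65 bits


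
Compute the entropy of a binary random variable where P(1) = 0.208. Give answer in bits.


H = -p*log2(p) - (1-p)*log2(1-p). -0.208*log2(0.208) = 0.471192; -0.792*log2(0.792) = 0.266451. H = 0.471192 + 0.266451 = 0.7376

0.7376 bits


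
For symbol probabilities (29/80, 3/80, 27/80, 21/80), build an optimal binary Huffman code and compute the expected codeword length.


Huffman construction (repeatedly merge the two least-probable nodes; each merge adds 1 bit to every symbol beneath it): 3/80 + 21/80 = 3/10; 3/10 + 27/80 = 51/80; 29/80 + 51/80 = 1. Resulting codeword lengths (in the order the probabilities were given): (1, 3, 2, 3). L_avg = sum(p_i * l_i) = 29/80*1 + 3/80*3 + 27/80*2 + 21/80*3 = 31/16 = 1.9375

1.9375 bits


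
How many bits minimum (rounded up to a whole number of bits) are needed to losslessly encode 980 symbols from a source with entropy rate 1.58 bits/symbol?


Minimum bits >= n * H = 980 * 1.58 = 1548.4, rounded up to a whole number of bits = 1549

1549 bits


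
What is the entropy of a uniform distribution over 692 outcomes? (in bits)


H = log2(n) = log2(692) = 9.4346

9.4346 bits


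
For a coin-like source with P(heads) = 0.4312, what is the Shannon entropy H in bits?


H = -p*log2(p) - (1-p)*log2(1-p). -0.4312*log2(0.4312) = 0.523292; -0.5688*log2(0.5688) = 0.463007. H = 0.523292 + 0.463007 = 0.9863

0.9863 bits


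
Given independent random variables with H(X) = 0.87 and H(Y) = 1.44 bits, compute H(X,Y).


For independent variables, H(X,Y) = H(X) + H(Y) = 0.87 + 1.44 = 2.31

2.31 bits


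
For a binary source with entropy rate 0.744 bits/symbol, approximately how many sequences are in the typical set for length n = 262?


log2|A_typical| = nH = 262 * 0.744 = 194.928, so |A_typical| ~ 2^194.928 = 4.777e+58

4.777e+58


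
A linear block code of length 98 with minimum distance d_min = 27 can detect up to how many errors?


Detection capability = d_min - 1 = 27 - 1 = 26

26 errors


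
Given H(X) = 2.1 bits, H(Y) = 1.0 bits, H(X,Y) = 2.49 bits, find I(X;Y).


I(X;Y) = H(X) + H(Y) - H(X,Y) = 2.1 + 1.0 - 2.49 = 0.61

0.61 bits


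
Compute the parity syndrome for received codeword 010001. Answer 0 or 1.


Syndrome = XOR of all bits = 0 XOR 1 XOR 0 XOR 0 XOR 0 XOR 1 = 0

0


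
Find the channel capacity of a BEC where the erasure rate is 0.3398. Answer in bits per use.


C = 1 - epsilon = 1 - 0.3398 = 0.6602

0.6602 bits


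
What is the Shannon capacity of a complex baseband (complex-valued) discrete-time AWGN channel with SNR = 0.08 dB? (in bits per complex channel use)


SNR_linear = 10^(0.08/10) = 1.0186; C = log2(1 + SNR_linear) = log2(1 + 1.0186) = 1.0133

1.0133 bits/channel use


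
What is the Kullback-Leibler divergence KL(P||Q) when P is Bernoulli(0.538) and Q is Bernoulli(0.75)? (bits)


KL = p*log2(p/q) + (1-p)*log2((1-p)/(1-q)) = 0.538*log2(0.538/0.75) + 0.462*log2(0.462/0.25) = 0.1515

0.1515 bits


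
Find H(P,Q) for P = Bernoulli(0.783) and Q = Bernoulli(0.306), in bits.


H(P,Q) = -p*log2(q) - (1-p)*log2(1-q). -0.783*log2(0.306) = 1.337674; -0.217*log2(0.694) = 0.114357. H(P,Q) = 1.337674 + 0.114357 = 1.452

1.452 bits


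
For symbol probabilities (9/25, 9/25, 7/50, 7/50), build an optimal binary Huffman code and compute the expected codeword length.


Huffman construction (repeatedly merge the two least-probable nodes; each merge adds 1 bit to every symbol beneath it): 7/50 + 7/50 = 7/25; 7/25 + 9/25 = 16/25; 9/25 + 16/25 = 1. Resulting codeword lengths (in the order the probabilities were given): (2, 1, 3, 3). L_avg = sum(p_i * l_i) = 9/25*2 + 9/25*1 + 7/50*3 + 7/50*3 = 48/25 = 1.92

1.92 bits


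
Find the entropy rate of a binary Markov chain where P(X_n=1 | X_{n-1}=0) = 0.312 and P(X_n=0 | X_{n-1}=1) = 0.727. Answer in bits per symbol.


Stationary distribution: pi_0 = p10/(p01+p10) = 0.6997, pi_1 = 0.3003. Entropy rate H' = pi_0*H(p01) + pi_1*H(p10) = 0.6997*0.8955 + 0.3003*0.8457 = 0.8805

0.8805 bits/symbol


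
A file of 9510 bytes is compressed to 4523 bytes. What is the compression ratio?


Ratio = original / compressed = 9510 / 4523 = 2.1026

2.1026


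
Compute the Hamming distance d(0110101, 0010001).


Count differing positions: . ^ . . ^ . . = 2 differences

2


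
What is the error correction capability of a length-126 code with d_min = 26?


Correction capability = floor((d-1)/2) = floor((26-1)/2) = 12

12 errors


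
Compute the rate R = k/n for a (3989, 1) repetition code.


Rate = k/n = 1/3989

1/3989


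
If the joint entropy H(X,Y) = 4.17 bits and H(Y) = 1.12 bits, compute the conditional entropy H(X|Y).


H(X|Y) = H(X,Y) - H(Y) = 4.17 - 1.12 = 3.05

3.05 bits


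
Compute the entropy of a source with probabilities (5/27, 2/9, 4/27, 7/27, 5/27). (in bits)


H = -sum(p_i * log2(p_i)). Terms: -(5/27)*log2(5/27) = 0.450548; -(2/9)*log2(2/9) = 0.482206; -(4/27)*log2(4/27) = 0.408131; -(7/27)*log2(7/27) = 0.504916; -(5/27)*log2(5/27) = 0.450548. H = 0.450548 + 0.482206 + 0.408131 + 0.504916 + 0.450548 = 2.2963

2.2963 bits


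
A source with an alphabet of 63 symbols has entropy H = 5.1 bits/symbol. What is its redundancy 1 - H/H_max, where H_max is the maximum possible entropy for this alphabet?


H_max = log2(K) = log2(63) = 5.9773 bits/symbol. Redundancy = 1 - H/H_max = 1 - 5.1/5.9773 = 1 - 0.8532 = 0.1468

0.1468


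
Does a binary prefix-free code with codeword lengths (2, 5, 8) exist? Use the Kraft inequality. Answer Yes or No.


Kraft sum = sum(2^(-l_i)) = 0.2852, need <= 1. Result: satisfied (a binary prefix-free code with these lengths exists)

Yes


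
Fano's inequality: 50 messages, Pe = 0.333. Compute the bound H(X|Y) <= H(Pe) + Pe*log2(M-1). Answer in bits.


H(Pe) = -Pe*log2(Pe) - (1-Pe)*log2(1-Pe) = -0.333*log2(0.333) - 0.667*log2(0.667) = 0.528273 + 0.389689 = 0.918. Pe*log2(M-1) = 0.333*log2(49) = 1.869698. Bound = H(Pe) + Pe*log2(M-1) = 0.528273 + 0.389689 + 1.869698 = 2.7877

2.7877 bits


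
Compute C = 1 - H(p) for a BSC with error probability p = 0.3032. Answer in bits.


H(p) = -p*log2(p) - (1-p)*log2(1-p) = -0.3032*log2(0.3032) - 0.6968*log2(0.6968) = 0.522007 + 0.363161 = 0.8852. C = 1 - H(p) = 1 - 0.8852 = 0.1148

0.1148 bits


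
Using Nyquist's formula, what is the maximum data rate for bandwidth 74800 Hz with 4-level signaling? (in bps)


Rate = 2 * B * log2(M) = 2 * 74800 * 2.0 = 299200.0

299200.0 bps


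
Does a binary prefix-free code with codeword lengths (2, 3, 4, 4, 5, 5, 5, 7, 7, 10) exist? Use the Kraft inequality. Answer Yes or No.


Kraft sum = sum(2^(-l_i)) = 0.6104, need <= 1. Result: satisfied (a binary prefix-free code with these lengths exists)

Yes


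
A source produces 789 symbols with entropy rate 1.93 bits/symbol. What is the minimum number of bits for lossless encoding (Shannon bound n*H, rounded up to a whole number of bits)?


Minimum bits >= n * H = 789 * 1.93 = 1522.77, rounded up to a whole number of bits = 1523

1523 bits


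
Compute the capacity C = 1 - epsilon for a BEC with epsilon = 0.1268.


C = 1 - epsilon = 1 - 0.1268 = 0.8732

0.8732 bits


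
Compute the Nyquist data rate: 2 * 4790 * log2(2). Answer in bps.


Rate = 2 * B * log2(M) = 2 * 4790 * 1.0 = 9580.0

9580.0 bps


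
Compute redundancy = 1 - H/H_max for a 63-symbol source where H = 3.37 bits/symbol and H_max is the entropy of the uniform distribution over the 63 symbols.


H_max = log2(K) = log2(63) = 5.9773 bits/symbol. Redundancy = 1 - H/H_max = 1 - 3.37/5.9773 = 1 - 0.5638 = 0.4362

0.4362


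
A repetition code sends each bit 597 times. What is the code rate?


Rate = k/n = 1/597

1/597


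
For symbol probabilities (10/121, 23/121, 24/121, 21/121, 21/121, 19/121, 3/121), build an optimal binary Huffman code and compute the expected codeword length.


Huffman construction (repeatedly merge the two least-probable nodes; each merge adds 1 bit to every symbol beneath it): 3/121 + 10/121 = 13/121; 13/121 + 19/121 = 32/121; 21/121 + 21/121 = 42/121; 23/121 + 24/121 = 47/121; 32/121 + 42/121 = 74/121; 47/121 + 74/121 = 1. Resulting codeword lengths (in the order the probabilities were given): (4, 2, 2, 3, 3, 3, 4). L_avg = sum(p_i * l_i) = 10/121*4 + 23/121*2 + 24/121*2 + 21/121*3 + 21/121*3 + 19/121*3 + 3/121*4 = 329/121 = 2.719

2.719 bits


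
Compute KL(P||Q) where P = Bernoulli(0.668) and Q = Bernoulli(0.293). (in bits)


KL = p*log2(p/q) + (1-p)*log2((1-p)/(1-q)) = 0.668*log2(0.668/0.293) + 0.332*log2(0.332/0.707) = 0.4322

0.4322 bits


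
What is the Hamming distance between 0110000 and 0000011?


Count differing positions: . ^ ^ . . ^ ^ = 4 differences

4


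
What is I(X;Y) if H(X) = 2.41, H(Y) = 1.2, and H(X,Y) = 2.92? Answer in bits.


I(X;Y) = H(X) + H(Y) - H(X,Y) = 2.41 + 1.2 - 2.92 = 0.69

0.69 bits


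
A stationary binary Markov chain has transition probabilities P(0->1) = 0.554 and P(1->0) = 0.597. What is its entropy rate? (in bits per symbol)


Stationary distribution: pi_0 = p10/(p01+p10) = 0.5187, pi_1 = 0.4813. Entropy rate H' = pi_0*H(p01) + pi_1*H(p10) = 0.5187*0.9916 + 0.4813*0.9727 = 0.9825

0.9825 bits/symbol


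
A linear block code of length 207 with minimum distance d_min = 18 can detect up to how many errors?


Detection capability = d_min - 1 = 18 - 1 = 17

17 errors


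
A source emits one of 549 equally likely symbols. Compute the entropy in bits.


H = log2(n) = log2(549) = 9.1007

9.1007 bits


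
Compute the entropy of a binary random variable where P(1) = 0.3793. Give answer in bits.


H = -p*log2(p) - (1-p)*log2(1-p). -0.3793*log2(0.3793) = 0.530485; -0.6207*log2(0.6207) = 0.427061. H = 0.530485 + 0.427061 = 0.9575

0.9575 bits


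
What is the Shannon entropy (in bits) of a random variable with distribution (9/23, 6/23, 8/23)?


H = -sum(p_i * log2(p_i)). Terms: -(9/23)*log2(9/23) = 0.529684; -(6/23)*log2(6/23) = 0.505722; -(8/23)*log2(8/23) = 0.529935. H = 0.529684 + 0.505722 + 0.529935 = 1.5653

1.5653 bits


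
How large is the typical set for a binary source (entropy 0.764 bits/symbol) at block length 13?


log2|A_typical| = nH = 13 * 0.764 = 9.932, so |A_typical| ~ 2^9.932 = 9.769e+02

9.769e+02


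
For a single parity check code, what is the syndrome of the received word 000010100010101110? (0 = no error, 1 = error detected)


Syndrome = XOR of all bits = 0 XOR 0 XOR 0 XOR 0 XOR 1 XOR 0 XOR 1 XOR 0 XOR 0 XOR 0 XOR 1 XOR 0 XOR 1 XOR 0 XOR 1 XOR 1 XOR 1 XOR 0 = 1

1


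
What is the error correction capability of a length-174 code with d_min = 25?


Correction capability = floor((d-1)/2) = floor((25-1)/2) = 12

12 errors


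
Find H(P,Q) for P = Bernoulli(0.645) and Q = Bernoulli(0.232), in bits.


H(P,Q) = -p*log2(q) - (1-p)*log2(1-q). -0.645*log2(0.232) = 1.359533; -0.355*log2(0.768) = 0.135192. H(P,Q) = 1.359533 + 0.135192 = 1.4947

1.4947 bits


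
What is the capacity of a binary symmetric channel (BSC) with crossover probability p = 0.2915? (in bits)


H(p) = -p*log2(p) - (1-p)*log2(1-p) = -0.2915*log2(0.2915) - 0.7085*log2(0.7085) = 0.518413 + 0.352238 = 0.8707. C = 1 - H(p) = 1 - 0.8707 = 0.1293

0.1293 bits


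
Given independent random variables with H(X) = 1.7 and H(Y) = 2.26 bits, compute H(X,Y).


For independent variables, H(X,Y) = H(X) + H(Y) = 1.7 + 2.26 = 3.96

3.96 bits


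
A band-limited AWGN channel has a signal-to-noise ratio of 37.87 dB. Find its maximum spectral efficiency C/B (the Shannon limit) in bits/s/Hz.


SNR_linear = 10^(37.87/10) = 6123.5039; C/B = log2(1 + SNR_linear) = log2(1 + 6123.5039) = 12.5804

12.5804 bits/s/Hz


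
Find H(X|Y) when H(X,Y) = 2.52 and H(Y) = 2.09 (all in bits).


H(X|Y) = H(X,Y) - H(Y) = 2.52 - 2.09 = 0.43

0.43 bits


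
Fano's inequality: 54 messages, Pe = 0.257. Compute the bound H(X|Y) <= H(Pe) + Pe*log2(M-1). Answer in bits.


H(Pe) = -Pe*log2(Pe) - (1-Pe)*log2(1-Pe) = -0.257*log2(0.257) - 0.743*log2(0.743) = 0.503761 + 0.318424 = 0.8222. Pe*log2(M-1) = 0.257*log2(53) = 1.472076. Bound = H(Pe) + Pe*log2(M-1) = 0.503761 + 0.318424 + 1.472076 = 2.2943

2.2943 bits


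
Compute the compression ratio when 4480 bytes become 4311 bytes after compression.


Ratio = original / compressed = 4480 / 4311 = 1.0392

1.0392


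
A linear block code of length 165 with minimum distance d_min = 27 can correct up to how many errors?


Correction capability = floor((d-1)/2) = floor((27-1)/2) = 13

13 errors


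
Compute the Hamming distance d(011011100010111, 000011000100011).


Count differing positions: . ^ ^ . . . ^ . . ^ ^ . ^ . . = 6 differences

6


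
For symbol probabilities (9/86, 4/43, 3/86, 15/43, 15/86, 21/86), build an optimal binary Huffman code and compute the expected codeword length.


Huffman construction (repeatedly merge the two least-probable nodes; each merge adds 1 bit to every symbol beneath it): 3/86 + 4/43 = 11/86; 9/86 + 11/86 = 10/43; 15/86 + 10/43 = 35/86; 21/86 + 15/43 = 51/86; 35/86 + 51/86 = 1. Resulting codeword lengths (in the order the probabilities were given): (3, 4, 4, 2, 2, 2). L_avg = sum(p_i * l_i) = 9/86*3 + 4/43*4 + 3/86*4 + 15/43*2 + 15/86*2 + 21/86*2 = 203/86 = 2.3605

2.3605 bits


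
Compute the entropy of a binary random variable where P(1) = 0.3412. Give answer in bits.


H = -p*log2(p) - (1-p)*log2(1-p). -0.3412*log2(0.3412) = 0.529307; -0.6588*log2(0.6588) = 0.396655. H = 0.529307 + 0.396655 = 0.926

0.926 bits


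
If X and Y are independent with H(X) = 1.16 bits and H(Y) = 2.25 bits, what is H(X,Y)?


For independent variables, H(X,Y) = H(X) + H(Y) = 1.16 + 2.25 = 3.41

3.41 bits


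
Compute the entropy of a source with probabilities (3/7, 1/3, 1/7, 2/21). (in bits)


H = -sum(p_i * log2(p_i)). Terms: -(3/7)*log2(3/7) = 0.523882; -(1/3)*log2(1/3) = 0.528321; -(1/7)*log2(1/7) = 0.401051; -(2/21)*log2(2/21) = 0.323078. H = 0.523882 + 0.528321 + 0.401051 + 0.323078 = 1.7763

1.7763 bits


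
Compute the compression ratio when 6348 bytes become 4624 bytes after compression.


Ratio = original / compressed = 6348 / 4624 = 1.3728

1.3728


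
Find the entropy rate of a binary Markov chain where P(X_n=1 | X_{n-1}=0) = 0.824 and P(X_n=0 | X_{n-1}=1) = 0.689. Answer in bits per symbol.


Stationary distribution: pi_0 = p10/(p01+p10) = 0.4554, pi_1 = 0.5446. Entropy rate H' = pi_0*H(p01) + pi_1*H(p10) = 0.4554*0.6712 + 0.5446*0.8943 = 0.7927

0.7927 bits/symbol


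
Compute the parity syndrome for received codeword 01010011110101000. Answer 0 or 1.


Syndrome = XOR of all bits = 0 XOR 1 XOR 0 XOR 1 XOR 0 XOR 0 XOR 1 XOR 1 XOR 1 XOR 1 XOR 0 XOR 1 XOR 0 XOR 1 XOR 0 XOR 0 XOR 0 = 0

0


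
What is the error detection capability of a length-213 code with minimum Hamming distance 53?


Detection capability = d_min - 1 = 53 - 1 = 52

52 errors


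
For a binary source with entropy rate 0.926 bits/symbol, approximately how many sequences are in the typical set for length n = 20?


log2|A_typical| = nH = 20 * 0.926 = 18.52, so |A_typical| ~ 2^18.52 = 3.759e+05

3.759e+05


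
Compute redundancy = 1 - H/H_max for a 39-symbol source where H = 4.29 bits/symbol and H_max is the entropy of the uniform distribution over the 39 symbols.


H_max = log2(K) = log2(39) = 5.2854 bits/symbol. Redundancy = 1 - H/H_max = 1 - 4.29/5.2854 = 1 - 0.8117 = 0.1883

0.1883


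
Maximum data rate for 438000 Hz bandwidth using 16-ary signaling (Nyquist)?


Rate = 2 * B * log2(M) = 2 * 438000 * 4.0 = 3504000.0

3504000.0 bps


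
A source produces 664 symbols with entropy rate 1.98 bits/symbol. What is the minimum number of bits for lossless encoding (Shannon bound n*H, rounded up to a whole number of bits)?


Minimum bits >= n * H = 664 * 1.98 = 1314.72, rounded up to a whole number of bits = 1315

1315 bits


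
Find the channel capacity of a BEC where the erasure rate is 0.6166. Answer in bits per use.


C = 1 - epsilon = 1 - 0.6166 = 0.3834

0.3834 bits


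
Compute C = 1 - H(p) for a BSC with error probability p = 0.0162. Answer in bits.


H(p) = -p*log2(p) - (1-p)*log2(1-p) = -0.0162*log2(0.0162) - 0.9838*log2(0.9838) = 0.096355 + 0.023181 = 0.1195. C = 1 - H(p) = 1 - 0.1195 = 0.8805

0.8805 bits


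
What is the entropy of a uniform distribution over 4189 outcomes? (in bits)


H = log2(n) = log2(4189) = 12.0324

12.0324 bits


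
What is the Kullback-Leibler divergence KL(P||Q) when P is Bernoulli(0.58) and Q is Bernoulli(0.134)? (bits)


KL = p*log2(p/q) + (1-p)*log2((1-p)/(1-q)) = 0.58*log2(0.58/0.134) + 0.42*log2(0.42/0.866) = 0.7875

0.7875 bits


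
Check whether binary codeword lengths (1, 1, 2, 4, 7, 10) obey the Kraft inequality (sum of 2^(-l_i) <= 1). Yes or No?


Kraft sum = sum(2^(-l_i)) = 1.3213, need <= 1. Result: violated (a binary prefix-free code with these lengths cannot exist)

No


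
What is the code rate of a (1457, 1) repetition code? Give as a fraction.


Rate = k/n = 1/1457

1/1457
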